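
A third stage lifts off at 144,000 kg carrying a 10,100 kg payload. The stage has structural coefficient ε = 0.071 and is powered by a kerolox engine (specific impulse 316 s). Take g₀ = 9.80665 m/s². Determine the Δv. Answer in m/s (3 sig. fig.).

Δv ≈ 6180 m/s

Stage wet mass = m₀ − payload = 144,000 − 10,100 = 133,900 kg.
Stage dry mass = ε × stage wet mass = 0.071 × 133,900 = 9,506.9 kg.
Burnout mass m_f = stage dry + payload = 9,506.9 + 10,100 = 19,606.9 kg.
v_e = Isp · g₀ = 316 × 9.80665 = 3098.9 m/s.
Δv = v_e · ln(144,000/19,606.9) = 3098.9 × ln(7.344) = 3098.9 × 1.9939 ≈ 6179 m/s.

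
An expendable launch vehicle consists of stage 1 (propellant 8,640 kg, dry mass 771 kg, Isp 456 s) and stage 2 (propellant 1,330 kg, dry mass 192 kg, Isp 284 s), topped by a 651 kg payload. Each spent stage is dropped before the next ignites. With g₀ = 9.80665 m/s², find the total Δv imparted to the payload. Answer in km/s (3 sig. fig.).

Δv ≈ 8.76 km/s

Ignition mass of stage 1 = 8,640+771 + 1,330+192 + 651 = 11,584 kg.
Stage 1: m₀ = 11,584 kg, m_f = 11,584 − 8,640 = 2,944 kg; Δv = 456×9.80665×ln(3.935) = 4471.8×1.3699 ≈ 6126 m/s.
Stage 2: m₀ = 2,173 kg, m_f = 2,173 − 1,330 = 843 kg; Δv = 284×9.80665×ln(2.578) = 2785.1×0.9469 ≈ 2637 m/s.
Total Δv = 6126 + 2637 = 8763 m/s.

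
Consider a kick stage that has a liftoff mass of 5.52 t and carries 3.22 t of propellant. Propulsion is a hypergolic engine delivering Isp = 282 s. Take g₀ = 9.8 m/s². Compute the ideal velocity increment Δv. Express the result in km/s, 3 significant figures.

v_e = Isp · g₀ = 282 × 9.8 = 2763.6 m/s.
m_f = m₀ − m_prop = 5.52 − 3.22 = 2.3 t.
From the ideal rocket equation, Δv = v_e · ln(m₀/m_f) = 2763.6 × ln(2.4) = 2763.6 × 0.8755 ≈ 2419.4 m/s.

Δv ≈ 2.42 km/s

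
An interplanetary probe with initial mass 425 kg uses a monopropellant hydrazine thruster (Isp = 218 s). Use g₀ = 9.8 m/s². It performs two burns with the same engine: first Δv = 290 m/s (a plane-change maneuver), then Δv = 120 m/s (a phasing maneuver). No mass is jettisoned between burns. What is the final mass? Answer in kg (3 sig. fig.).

final mass ≈ 351 kg

v_e = Isp · g₀ = 218 × 9.8 = 2136.4 m/s.
After the first burn: m = 425 × exp(−290/2136.4) = 425 × 0.87307 = 371.055 kg.
After the second burn: m = 371.055 × exp(−120/2136.4) = 371.055 × 0.94538 = 350.788 kg.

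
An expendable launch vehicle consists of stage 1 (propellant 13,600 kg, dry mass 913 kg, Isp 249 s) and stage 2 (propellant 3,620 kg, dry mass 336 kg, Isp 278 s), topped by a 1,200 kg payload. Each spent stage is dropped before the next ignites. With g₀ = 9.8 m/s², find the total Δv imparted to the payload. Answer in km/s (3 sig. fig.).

Δv ≈ 6.17 km/s

Ignition mass of stage 1 = 13,600+913 + 3,620+336 + 1,200 = 19,669 kg.
Stage 1: m₀ = 19,669 kg, m_f = 19,669 − 13,600 = 6,069 kg; Δv = 249×9.8×ln(3.241) = 2440.2×1.1758 ≈ 2869 m/s.
Stage 2: m₀ = 5,156 kg, m_f = 5,156 − 3,620 = 1,536 kg; Δv = 278×9.8×ln(3.357) = 2724.4×1.2110 ≈ 3299 m/s.
Total Δv = 2869 + 3299 = 6168 m/s.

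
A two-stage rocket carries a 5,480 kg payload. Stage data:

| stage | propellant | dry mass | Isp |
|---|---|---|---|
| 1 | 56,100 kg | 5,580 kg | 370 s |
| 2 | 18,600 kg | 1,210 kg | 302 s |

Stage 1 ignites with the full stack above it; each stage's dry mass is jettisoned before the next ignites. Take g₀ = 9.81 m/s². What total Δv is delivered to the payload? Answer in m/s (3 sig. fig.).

Ignition mass of stage 1 = 56,100+5,580 + 18,600+1,210 + 5,480 = 86,970 kg.
Stage 1: m₀ = 86,970 kg, m_f = 86,970 − 56,100 = 30,870 kg; Δv = 370×9.81×ln(2.817) = 3629.7×1.0358 ≈ 3760 m/s.
Stage 2: m₀ = 25,290 kg, m_f = 25,290 − 18,600 = 6,690 kg; Δv = 302×9.81×ln(3.78) = 2962.6×1.3298 ≈ 3940 m/s.
Total Δv = 3760 + 3940 = 7700 m/s.

Δv ≈ 7700 m/s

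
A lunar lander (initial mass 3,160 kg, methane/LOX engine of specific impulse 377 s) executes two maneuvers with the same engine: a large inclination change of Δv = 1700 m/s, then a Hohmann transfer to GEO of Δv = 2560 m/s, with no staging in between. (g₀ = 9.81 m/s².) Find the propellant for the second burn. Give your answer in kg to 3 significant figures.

v_e = Isp · g₀ = 377 × 9.81 = 3698.4 m/s.
After the first burn: m = 3160 × exp(−1700/3698.4) = 3160 × 0.63150 = 1,995.54 kg.
After the second burn: m = 1,995.54 × exp(−2560/3698.4) = 1,995.54 × 0.50048 = 998.728 kg.
Second-burn propellant = 1,995.54 − 998.728 = 996.812 kg.

propellant for the second burn ≈ 997 kg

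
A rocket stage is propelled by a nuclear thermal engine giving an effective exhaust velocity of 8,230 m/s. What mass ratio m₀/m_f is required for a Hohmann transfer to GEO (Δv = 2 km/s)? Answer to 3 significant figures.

mass ratio ≈ 1.28

m₀/m_f = exp(Δv / v_e) = exp(2000 / 8230.0) = exp(0.2430) = 1.2751.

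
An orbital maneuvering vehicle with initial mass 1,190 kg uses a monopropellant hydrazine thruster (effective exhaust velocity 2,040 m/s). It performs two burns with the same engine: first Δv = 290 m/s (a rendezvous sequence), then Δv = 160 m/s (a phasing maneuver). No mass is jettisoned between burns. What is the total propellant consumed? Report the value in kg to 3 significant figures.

total propellant consumed ≈ 236 kg

After the first burn: m = 1190 × exp(−290/2040.0) = 1190 × 0.86749 = 1,032.31 kg.
After the second burn: m = 1,032.31 × exp(−160/2040.0) = 1,032.31 × 0.92457 = 954.443 kg.
Total propellant = m₀ − m_final = 1190 − 954.443 = 235.557 kg.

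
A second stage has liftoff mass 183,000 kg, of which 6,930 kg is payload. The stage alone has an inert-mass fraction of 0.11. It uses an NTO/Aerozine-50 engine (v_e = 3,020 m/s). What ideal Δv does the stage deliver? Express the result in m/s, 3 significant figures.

Δv ≈ 5860 m/s

Stage wet mass = m₀ − payload = 183,000 − 6,930 = 176,070 kg.
Stage dry mass = ε × stage wet mass = 0.11 × 176,070 = 19,367.7 kg.
Burnout mass m_f = stage dry + payload = 19,367.7 + 6,930 = 26,297.7 kg.
By the Tsiolkovsky rocket equation, Δv = v_e · ln(183,000/26,297.7) = 3020.0 × ln(6.959) = 3020.0 × 1.9400 ≈ 5859 m/s.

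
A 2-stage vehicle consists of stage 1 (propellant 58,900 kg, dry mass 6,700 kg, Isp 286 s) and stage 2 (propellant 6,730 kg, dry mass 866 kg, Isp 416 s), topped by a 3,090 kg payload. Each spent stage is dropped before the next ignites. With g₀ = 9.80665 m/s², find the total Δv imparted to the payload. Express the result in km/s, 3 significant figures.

Ignition mass of stage 1 = 58,900+6,700 + 6,730+866 + 3,090 = 76,286 kg.
Stage 1: m₀ = 76,286 kg, m_f = 76,286 − 58,900 = 17,386 kg; Δv = 286×9.80665×ln(4.388) = 2804.7×1.4788 ≈ 4148 m/s.
Stage 2: m₀ = 10,686 kg, m_f = 10,686 − 6,730 = 3,956 kg; Δv = 416×9.80665×ln(2.701) = 4079.6×0.9937 ≈ 4054 m/s.
Total Δv = 4148 + 4054 = 8202 m/s.

Δv ≈ 8.20 km/s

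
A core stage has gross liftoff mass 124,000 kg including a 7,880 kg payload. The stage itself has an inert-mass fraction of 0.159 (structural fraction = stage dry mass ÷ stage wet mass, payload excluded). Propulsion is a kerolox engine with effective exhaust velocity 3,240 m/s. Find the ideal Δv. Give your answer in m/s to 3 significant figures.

Δv ≈ 5020 m/s

Stage wet mass = m₀ − payload = 124,000 − 7,880 = 116,120 kg.
Stage dry mass = ε × stage wet mass = 0.159 × 116,120 = 18,463.1 kg.
Burnout mass m_f = stage dry + payload = 18,463.1 + 7,880 = 26,343.1 kg.
Δv = v_e · ln(124,000/26,343.1) = 3240.0 × ln(4.707) = 3240.0 × 1.5491 ≈ 5019 m/s.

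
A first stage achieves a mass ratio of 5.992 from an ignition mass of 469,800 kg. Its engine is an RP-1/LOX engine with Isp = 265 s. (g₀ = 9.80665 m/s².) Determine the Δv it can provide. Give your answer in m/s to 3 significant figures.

v_e = Isp · g₀ = 265 × 9.80665 = 2598.8 m/s.
Using Δv = v_e ln(m₀/m_f): Δv = v_e · ln(5.992) = 2598.8 × 1.7904 ≈ 4652.9 m/s.

Δv ≈ 4650 m/s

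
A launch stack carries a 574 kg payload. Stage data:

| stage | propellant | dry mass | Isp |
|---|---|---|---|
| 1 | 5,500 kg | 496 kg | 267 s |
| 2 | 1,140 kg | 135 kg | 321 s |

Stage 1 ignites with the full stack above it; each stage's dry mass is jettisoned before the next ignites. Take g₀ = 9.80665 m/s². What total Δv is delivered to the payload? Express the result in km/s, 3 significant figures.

Δv ≈ 6.18 km/s

Ignition mass of stage 1 = 5,500+496 + 1,140+135 + 574 = 7,845 kg.
Stage 1: m₀ = 7,845 kg, m_f = 7,845 − 5,500 = 2,345 kg; Δv = 267×9.80665×ln(3.345) = 2618.4×1.2076 ≈ 3162 m/s.
Stage 2: m₀ = 1,849 kg, m_f = 1,849 − 1,140 = 709 kg; Δv = 321×9.80665×ln(2.608) = 3147.9×0.9585 ≈ 3017 m/s.
Total Δv = 3162 + 3017 = 6179 m/s.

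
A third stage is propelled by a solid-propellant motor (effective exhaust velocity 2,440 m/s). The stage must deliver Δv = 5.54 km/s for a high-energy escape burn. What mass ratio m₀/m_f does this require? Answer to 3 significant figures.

mass ratio ≈ 9.68

m₀/m_f = exp(Δv / v_e) = exp(5540 / 2440.0) = exp(2.2705) = 9.6842.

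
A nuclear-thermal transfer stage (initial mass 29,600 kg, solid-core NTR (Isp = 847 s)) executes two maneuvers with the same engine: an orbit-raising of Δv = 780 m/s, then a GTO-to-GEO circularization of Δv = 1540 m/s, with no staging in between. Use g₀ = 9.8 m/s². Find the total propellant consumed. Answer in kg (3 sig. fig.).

v_e = Isp · g₀ = 847 × 9.8 = 8300.6 m/s.
After the first burn: m = 29600 × exp(−780/8300.6) = 29600 × 0.91031 = 26,945.2 kg.
After the second burn: m = 26,945.2 × exp(−1540/8300.6) = 26,945.2 × 0.83066 = 22,382.3 kg.
Total propellant = m₀ − m_final = 29600 − 22,382.3 = 7,217.7 kg.

total propellant consumed ≈ 7220 kg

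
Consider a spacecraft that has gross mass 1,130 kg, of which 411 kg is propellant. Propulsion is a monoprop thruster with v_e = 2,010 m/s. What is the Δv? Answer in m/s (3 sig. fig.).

m_f = m₀ − m_prop = 1,130 − 411 = 719 kg.
By the Tsiolkovsky rocket equation, Δv = v_e · ln(m₀/m_f) = 2010.0 × ln(1.572) = 2010.0 × 0.4521 ≈ 908.7 m/s.

Δv ≈ 909 m/s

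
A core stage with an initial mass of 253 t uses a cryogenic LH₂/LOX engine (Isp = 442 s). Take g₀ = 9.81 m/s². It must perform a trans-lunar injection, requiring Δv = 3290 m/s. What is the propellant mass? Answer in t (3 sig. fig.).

propellant mass ≈ 135 t

v_e = Isp · g₀ = 442 × 9.81 = 4336.0 m/s.
By the Tsiolkovsky rocket equation, m₀/m_f = exp(Δv / v_e) = exp(3290 / 4336.0) = exp(0.7588) = 2.1356.
m_f = 253 / 2.1356 = 118.468 t, so propellant = m₀ − m_f = 253 − 118.468 = 134.532 t.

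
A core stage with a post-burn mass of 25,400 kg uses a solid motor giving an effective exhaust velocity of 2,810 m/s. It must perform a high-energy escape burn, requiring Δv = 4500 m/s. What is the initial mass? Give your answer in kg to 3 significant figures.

m₀/m_f = exp(Δv / v_e) = exp(4500 / 2810.0) = exp(1.6014) = 4.9601.
m₀ = m_f × 4.9601 = 25,400 × 4.9601 = 125,987 kg.

initial mass ≈ 126000 kg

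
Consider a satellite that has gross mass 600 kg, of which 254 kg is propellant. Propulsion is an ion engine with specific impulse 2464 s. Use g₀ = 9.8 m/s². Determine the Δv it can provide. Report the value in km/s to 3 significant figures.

Δv ≈ 13.3 km/s

v_e = Isp · g₀ = 2464 × 9.8 = 24147.2 m/s.
m_f = m₀ − m_prop = 600 − 254 = 346 kg.
By the Tsiolkovsky rocket equation, Δv = v_e · ln(m₀/m_f) = 24147.2 × ln(1.734) = 24147.2 × 0.5505 ≈ 13292.8 m/s.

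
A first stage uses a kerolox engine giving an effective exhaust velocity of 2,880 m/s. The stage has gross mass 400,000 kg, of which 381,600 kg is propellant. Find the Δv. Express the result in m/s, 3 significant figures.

m_f = m₀ − m_prop = 400,000 − 381,600 = 18,400 kg.
By the Tsiolkovsky rocket equation, Δv = v_e · ln(m₀/m_f) = 2880.0 × ln(21.74) = 2880.0 × 3.0791 ≈ 8867.8 m/s.

Δv ≈ 8870 m/s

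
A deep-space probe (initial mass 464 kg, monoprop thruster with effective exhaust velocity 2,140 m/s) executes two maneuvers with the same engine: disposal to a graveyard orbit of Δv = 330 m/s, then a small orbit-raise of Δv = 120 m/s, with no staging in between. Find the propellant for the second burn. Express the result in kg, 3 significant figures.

propellant for the second burn ≈ 21.7 kg

After the first burn: m = 464 × exp(−330/2140.0) = 464 × 0.85710 = 397.694 kg.
After the second burn: m = 397.694 × exp(−120/2140.0) = 397.694 × 0.94547 = 376.008 kg.
Second-burn propellant = 397.694 − 376.008 = 21.686 kg.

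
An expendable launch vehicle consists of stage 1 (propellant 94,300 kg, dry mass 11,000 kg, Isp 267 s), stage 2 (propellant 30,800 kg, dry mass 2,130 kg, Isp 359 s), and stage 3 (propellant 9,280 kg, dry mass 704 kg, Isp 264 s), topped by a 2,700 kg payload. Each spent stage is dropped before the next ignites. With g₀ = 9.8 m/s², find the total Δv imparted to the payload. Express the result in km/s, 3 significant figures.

Ignition mass of stage 1 = 94,300+11,000 + 30,800+2,130 + 9,280+704 + 2,700 = 150,914 kg.
Stage 1: m₀ = 150,914 kg, m_f = 150,914 − 94,300 = 56,614 kg; Δv = 267×9.8×ln(2.666) = 2616.6×0.9805 ≈ 2565 m/s.
Stage 2: m₀ = 45,614 kg, m_f = 45,614 − 30,800 = 14,814 kg; Δv = 359×9.8×ln(3.079) = 3518.2×1.1246 ≈ 3957 m/s.
Stage 3: m₀ = 12,684 kg, m_f = 12,684 − 9,280 = 3,404 kg; Δv = 264×9.8×ln(3.726) = 2587.2×1.3154 ≈ 3403 m/s.
Total Δv = 2565 + 3957 + 3403 = 9925 m/s.

Δv ≈ 9.93 km/s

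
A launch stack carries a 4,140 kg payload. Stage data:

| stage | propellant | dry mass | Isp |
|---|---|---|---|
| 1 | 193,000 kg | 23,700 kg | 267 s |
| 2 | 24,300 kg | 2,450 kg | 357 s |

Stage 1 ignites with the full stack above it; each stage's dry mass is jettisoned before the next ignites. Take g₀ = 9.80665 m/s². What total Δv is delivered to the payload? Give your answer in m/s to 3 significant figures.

Δv ≈ 9370 m/s

Ignition mass of stage 1 = 193,000+23,700 + 24,300+2,450 + 4,140 = 247,590 kg.
Stage 1: m₀ = 247,590 kg, m_f = 247,590 − 193,000 = 54,590 kg; Δv = 267×9.80665×ln(4.535) = 2618.4×1.5119 ≈ 3959 m/s.
Stage 2: m₀ = 30,890 kg, m_f = 30,890 − 24,300 = 6,590 kg; Δv = 357×9.80665×ln(4.687) = 3501.0×1.5449 ≈ 5409 m/s.
Total Δv = 3959 + 5409 = 9368 m/s.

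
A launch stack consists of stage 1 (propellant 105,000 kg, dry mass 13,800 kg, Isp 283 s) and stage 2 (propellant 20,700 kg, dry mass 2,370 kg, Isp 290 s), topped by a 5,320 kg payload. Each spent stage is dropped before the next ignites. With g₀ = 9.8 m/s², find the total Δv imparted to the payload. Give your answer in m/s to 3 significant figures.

Ignition mass of stage 1 = 105,000+13,800 + 20,700+2,370 + 5,320 = 147,190 kg.
Stage 1: m₀ = 147,190 kg, m_f = 147,190 − 105,000 = 42,190 kg; Δv = 283×9.8×ln(3.489) = 2773.4×1.2495 ≈ 3465 m/s.
Stage 2: m₀ = 28,390 kg, m_f = 28,390 − 20,700 = 7,690 kg; Δv = 290×9.8×ln(3.692) = 2842.0×1.3061 ≈ 3712 m/s.
Total Δv = 3465 + 3712 = 7177 m/s.

Δv ≈ 7180 m/s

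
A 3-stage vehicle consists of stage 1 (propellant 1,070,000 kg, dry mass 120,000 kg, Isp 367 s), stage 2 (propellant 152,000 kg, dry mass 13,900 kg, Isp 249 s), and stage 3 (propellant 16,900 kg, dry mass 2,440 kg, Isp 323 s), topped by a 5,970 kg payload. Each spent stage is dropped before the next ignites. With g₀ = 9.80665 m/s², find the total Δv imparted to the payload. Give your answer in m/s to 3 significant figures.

Δv ≈ 12700 m/s

Ignition mass of stage 1 = 1,070,000+120,000 + 152,000+13,900 + 16,900+2,440 + 5,970 = 1,381,210 kg.
Stage 1: m₀ = 1,381,210 kg, m_f = 1,381,210 − 1,070,000 = 311,210 kg; Δv = 367×9.80665×ln(4.438) = 3599.0×1.4902 ≈ 5363 m/s.
Stage 2: m₀ = 191,210 kg, m_f = 191,210 − 152,000 = 39,210 kg; Δv = 249×9.80665×ln(4.877) = 2441.9×1.5844 ≈ 3869 m/s.
Stage 3: m₀ = 25,310 kg, m_f = 25,310 − 16,900 = 8,410 kg; Δv = 323×9.80665×ln(3.01) = 3167.5×1.1018 ≈ 3490 m/s.
Total Δv = 5363 + 3869 + 3490 = 12722 m/s.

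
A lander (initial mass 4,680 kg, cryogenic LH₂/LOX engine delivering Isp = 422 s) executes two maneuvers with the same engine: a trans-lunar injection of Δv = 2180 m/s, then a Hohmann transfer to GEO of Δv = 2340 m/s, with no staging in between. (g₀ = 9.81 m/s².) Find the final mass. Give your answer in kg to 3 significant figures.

v_e = Isp · g₀ = 422 × 9.81 = 4139.8 m/s.
After the first burn: m = 4680 × exp(−2180/4139.8) = 4680 × 0.59061 = 2,764.05 kg.
After the second burn: m = 2,764.05 × exp(−2340/4139.8) = 2,764.05 × 0.56822 = 1,570.59 kg.

final mass ≈ 1570 kg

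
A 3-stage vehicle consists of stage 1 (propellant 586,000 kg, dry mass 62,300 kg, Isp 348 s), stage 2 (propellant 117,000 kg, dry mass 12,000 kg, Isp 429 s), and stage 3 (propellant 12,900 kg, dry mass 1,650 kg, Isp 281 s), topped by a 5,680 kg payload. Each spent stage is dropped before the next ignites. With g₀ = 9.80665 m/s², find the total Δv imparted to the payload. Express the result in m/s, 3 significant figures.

Δv ≈ 13800 m/s

Ignition mass of stage 1 = 586,000+62,300 + 117,000+12,000 + 12,900+1,650 + 5,680 = 797,530 kg.
Stage 1: m₀ = 797,530 kg, m_f = 797,530 − 586,000 = 211,530 kg; Δv = 348×9.80665×ln(3.77) = 3412.7×1.3272 ≈ 4529 m/s.
Stage 2: m₀ = 149,230 kg, m_f = 149,230 − 117,000 = 32,230 kg; Δv = 429×9.80665×ln(4.63) = 4207.1×1.5326 ≈ 6448 m/s.
Stage 3: m₀ = 20,230 kg, m_f = 20,230 − 12,900 = 7,330 kg; Δv = 281×9.80665×ln(2.76) = 2755.7×1.0152 ≈ 2798 m/s.
Total Δv = 4529 + 6448 + 2798 = 13775 m/s.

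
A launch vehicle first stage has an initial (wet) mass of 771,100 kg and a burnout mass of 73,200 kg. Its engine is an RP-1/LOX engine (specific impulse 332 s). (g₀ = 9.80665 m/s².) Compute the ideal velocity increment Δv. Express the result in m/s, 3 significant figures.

Δv ≈ 7670 m/s

v_e = Isp · g₀ = 332 × 9.80665 = 3255.8 m/s.
Using Δv = v_e ln(m₀/m_f): Δv = v_e · ln(m₀/m_f) = 3255.8 × ln(10.53) = 3255.8 × 2.3546 ≈ 7666.2 m/s.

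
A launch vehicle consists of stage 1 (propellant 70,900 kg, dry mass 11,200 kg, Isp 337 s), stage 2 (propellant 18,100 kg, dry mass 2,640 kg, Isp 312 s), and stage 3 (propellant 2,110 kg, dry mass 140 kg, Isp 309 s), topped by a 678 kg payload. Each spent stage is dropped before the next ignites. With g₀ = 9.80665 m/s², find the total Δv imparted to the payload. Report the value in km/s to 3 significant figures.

Ignition mass of stage 1 = 70,900+11,200 + 18,100+2,640 + 2,110+140 + 678 = 105,768 kg.
Stage 1: m₀ = 105,768 kg, m_f = 105,768 − 70,900 = 34,868 kg; Δv = 337×9.80665×ln(3.033) = 3304.8×1.1097 ≈ 3667 m/s.
Stage 2: m₀ = 23,668 kg, m_f = 23,668 − 18,100 = 5,568 kg; Δv = 312×9.80665×ln(4.251) = 3059.7×1.4471 ≈ 4428 m/s.
Stage 3: m₀ = 2,928 kg, m_f = 2,928 − 2,110 = 818 kg; Δv = 309×9.80665×ln(3.579) = 3030.3×1.2752 ≈ 3864 m/s.
Total Δv = 3667 + 4428 + 3864 = 11959 m/s.

Δv ≈ 12.0 km/s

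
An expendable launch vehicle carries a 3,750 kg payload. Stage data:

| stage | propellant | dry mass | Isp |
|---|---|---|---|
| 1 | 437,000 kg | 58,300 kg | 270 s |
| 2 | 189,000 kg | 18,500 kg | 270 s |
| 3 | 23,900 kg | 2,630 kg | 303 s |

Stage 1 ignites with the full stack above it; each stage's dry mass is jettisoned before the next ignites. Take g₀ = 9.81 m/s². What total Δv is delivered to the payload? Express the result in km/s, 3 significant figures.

Ignition mass of stage 1 = 437,000+58,300 + 189,000+18,500 + 23,900+2,630 + 3,750 = 733,080 kg.
Stage 1: m₀ = 733,080 kg, m_f = 733,080 − 437,000 = 296,080 kg; Δv = 270×9.81×ln(2.476) = 2648.7×0.9066 ≈ 2401 m/s.
Stage 2: m₀ = 237,780 kg, m_f = 237,780 − 189,000 = 48,780 kg; Δv = 270×9.81×ln(4.875) = 2648.7×1.5840 ≈ 4196 m/s.
Stage 3: m₀ = 30,280 kg, m_f = 30,280 − 23,900 = 6,380 kg; Δv = 303×9.81×ln(4.746) = 2972.4×1.5573 ≈ 4629 m/s.
Total Δv = 2401 + 4196 + 4629 = 11226 m/s.

Δv ≈ 11.2 km/s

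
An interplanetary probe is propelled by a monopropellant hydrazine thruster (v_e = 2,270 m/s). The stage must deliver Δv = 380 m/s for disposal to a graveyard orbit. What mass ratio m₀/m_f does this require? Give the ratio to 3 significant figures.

mass ratio ≈ 1.18

Rocket equation: m₀/m_f = exp(Δv / v_e) = exp(380 / 2270.0) = exp(0.1674) = 1.1822.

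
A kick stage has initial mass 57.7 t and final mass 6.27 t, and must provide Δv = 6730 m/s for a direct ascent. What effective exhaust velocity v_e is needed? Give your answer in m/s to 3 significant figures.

ln(m₀/m_f) = ln(57700/6270) = ln(9.203) = 2.2195.
v_e = Δv / ln(m₀/m_f) = 6730 / 2.2195 = 3032.2 m/s.

v_e ≈ 3030 m/s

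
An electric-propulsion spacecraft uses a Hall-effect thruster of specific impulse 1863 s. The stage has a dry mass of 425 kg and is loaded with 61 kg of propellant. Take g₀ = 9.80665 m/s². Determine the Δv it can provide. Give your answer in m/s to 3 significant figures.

Δv ≈ 2450 m/s

v_e = Isp · g₀ = 1863 × 9.80665 = 18269.8 m/s.
m₀ = m_dry + m_prop = 425 + 61 = 486 kg.
Δv = v_e · ln(m₀/m_f) = 18269.8 × ln(1.144) = 18269.8 × 0.1341 ≈ 2450.3 m/s.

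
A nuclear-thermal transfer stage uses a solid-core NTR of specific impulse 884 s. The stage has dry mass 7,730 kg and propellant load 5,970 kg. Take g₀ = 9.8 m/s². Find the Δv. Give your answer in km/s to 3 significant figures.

v_e = Isp · g₀ = 884 × 9.8 = 8663.2 m/s.
m₀ = m_dry + m_prop = 7,730 + 5,970 = 13,700 kg.
From the ideal rocket equation, Δv = v_e · ln(m₀/m_f) = 8663.2 × ln(1.772) = 8663.2 × 0.5723 ≈ 4957.8 m/s.

Δv ≈ 4.96 km/s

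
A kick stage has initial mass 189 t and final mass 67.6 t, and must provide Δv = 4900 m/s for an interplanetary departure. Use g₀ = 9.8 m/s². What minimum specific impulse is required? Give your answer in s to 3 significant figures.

ln(m₀/m_f) = ln(189000/67600) = ln(2.796) = 1.0281.
Using Δv = v_e ln(m₀/m_f): v_e = Δv / ln(m₀/m_f) = 4900 / 1.0281 = 4765.9 m/s.
Isp = v_e / g₀ = 4765.9 / 9.8 = 486.3 s.

Isp ≈ 486 s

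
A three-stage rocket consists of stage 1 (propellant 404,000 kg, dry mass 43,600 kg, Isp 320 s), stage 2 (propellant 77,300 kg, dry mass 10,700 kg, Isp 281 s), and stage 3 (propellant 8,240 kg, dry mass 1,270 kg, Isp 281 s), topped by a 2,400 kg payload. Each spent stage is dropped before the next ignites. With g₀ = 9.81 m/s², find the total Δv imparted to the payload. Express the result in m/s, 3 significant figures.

Ignition mass of stage 1 = 404,000+43,600 + 77,300+10,700 + 8,240+1,270 + 2,400 = 547,510 kg.
Stage 1: m₀ = 547,510 kg, m_f = 547,510 − 404,000 = 143,510 kg; Δv = 320×9.81×ln(3.815) = 3139.2×1.3390 ≈ 4203 m/s.
Stage 2: m₀ = 99,910 kg, m_f = 99,910 − 77,300 = 22,610 kg; Δv = 281×9.81×ln(4.419) = 2756.6×1.4859 ≈ 4096 m/s.
Stage 3: m₀ = 11,910 kg, m_f = 11,910 − 8,240 = 3,670 kg; Δv = 281×9.81×ln(3.245) = 2756.6×1.1772 ≈ 3245 m/s.
Total Δv = 4203 + 4096 + 3245 = 11544 m/s.

Δv ≈ 11500 m/s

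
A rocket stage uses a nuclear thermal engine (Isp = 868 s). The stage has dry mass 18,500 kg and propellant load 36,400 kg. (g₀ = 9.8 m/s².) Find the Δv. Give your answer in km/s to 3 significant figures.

v_e = Isp · g₀ = 868 × 9.8 = 8506.4 m/s.
m₀ = m_dry + m_prop = 18,500 + 36,400 = 54,900 kg.
From the ideal rocket equation, Δv = v_e · ln(m₀/m_f) = 8506.4 × ln(2.968) = 8506.4 × 1.0877 ≈ 9252.8 m/s.

Δv ≈ 9.25 km/s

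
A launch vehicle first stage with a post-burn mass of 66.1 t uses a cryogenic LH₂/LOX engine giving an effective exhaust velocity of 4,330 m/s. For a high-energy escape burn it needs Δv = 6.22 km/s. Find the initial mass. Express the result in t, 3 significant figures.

initial mass ≈ 278 t

m₀/m_f = exp(Δv / v_e) = exp(6220 / 4330.0) = exp(1.4365) = 4.2059.
m₀ = m_f × 4.2059 = 66.1 × 4.2059 = 278.01 t.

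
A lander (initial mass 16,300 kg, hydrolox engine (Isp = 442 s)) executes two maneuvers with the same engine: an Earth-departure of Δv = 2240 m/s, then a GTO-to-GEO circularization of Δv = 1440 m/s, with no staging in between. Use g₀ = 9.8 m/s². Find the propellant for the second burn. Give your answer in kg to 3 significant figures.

v_e = Isp · g₀ = 442 × 9.8 = 4331.6 m/s.
After the first burn: m = 16300 × exp(−2240/4331.6) = 16300 × 0.59623 = 9,718.55 kg.
After the second burn: m = 9,718.55 × exp(−1440/4331.6) = 9,718.55 × 0.71717 = 6,969.85 kg.
Second-burn propellant = 9,718.55 − 6,969.85 = 2,748.7 kg.

propellant for the second burn ≈ 2750 kg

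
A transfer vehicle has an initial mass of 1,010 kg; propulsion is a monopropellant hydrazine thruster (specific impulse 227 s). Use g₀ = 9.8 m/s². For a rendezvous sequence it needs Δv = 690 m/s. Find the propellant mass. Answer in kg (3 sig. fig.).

propellant mass ≈ 269 kg

v_e = Isp · g₀ = 227 × 9.8 = 2224.6 m/s.
m₀/m_f = exp(Δv / v_e) = exp(690 / 2224.6) = exp(0.3102) = 1.3637.
m_f = 1,010 / 1.3637 = 740.632 kg, so propellant = m₀ − m_f = 1,010 − 740.632 = 269.368 kg.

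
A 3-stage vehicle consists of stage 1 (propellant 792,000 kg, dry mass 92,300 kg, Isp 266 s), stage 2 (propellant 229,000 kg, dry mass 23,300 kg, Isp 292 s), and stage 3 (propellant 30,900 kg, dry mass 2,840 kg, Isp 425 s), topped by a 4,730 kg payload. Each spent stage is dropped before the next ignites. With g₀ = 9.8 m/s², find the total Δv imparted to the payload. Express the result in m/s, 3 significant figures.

Ignition mass of stage 1 = 792,000+92,300 + 229,000+23,300 + 30,900+2,840 + 4,730 = 1,175,070 kg.
Stage 1: m₀ = 1,175,070 kg, m_f = 1,175,070 − 792,000 = 383,070 kg; Δv = 266×9.8×ln(3.068) = 2606.8×1.1209 ≈ 2922 m/s.
Stage 2: m₀ = 290,770 kg, m_f = 290,770 − 229,000 = 61,770 kg; Δv = 292×9.8×ln(4.707) = 2861.6×1.5491 ≈ 4433 m/s.
Stage 3: m₀ = 38,470 kg, m_f = 38,470 − 30,900 = 7,570 kg; Δv = 425×9.8×ln(5.082) = 4165.0×1.6257 ≈ 6771 m/s.
Total Δv = 2922 + 4433 + 6771 = 14126 m/s.

Δv ≈ 14100 m/s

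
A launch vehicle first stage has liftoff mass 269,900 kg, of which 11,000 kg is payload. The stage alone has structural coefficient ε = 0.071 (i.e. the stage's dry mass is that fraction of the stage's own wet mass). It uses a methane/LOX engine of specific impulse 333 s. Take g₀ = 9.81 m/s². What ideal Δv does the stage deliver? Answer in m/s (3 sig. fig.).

Stage wet mass = m₀ − payload = 269,900 − 11,000 = 258,900 kg.
Stage dry mass = ε × stage wet mass = 0.071 × 258,900 = 18,381.9 kg.
Burnout mass m_f = stage dry + payload = 18,381.9 + 11,000 = 29,381.9 kg.
v_e = Isp · g₀ = 333 × 9.81 = 3266.7 m/s.
From the ideal rocket equation, Δv = v_e · ln(269,900/29,381.9) = 3266.7 × ln(9.186) = 3266.7 × 2.2177 ≈ 7245 m/s.

Δv ≈ 7240 m/s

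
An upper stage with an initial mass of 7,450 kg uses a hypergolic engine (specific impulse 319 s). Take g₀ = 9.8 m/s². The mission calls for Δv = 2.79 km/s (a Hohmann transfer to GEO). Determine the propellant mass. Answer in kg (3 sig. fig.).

v_e = Isp · g₀ = 319 × 9.8 = 3126.2 m/s.
m₀/m_f = exp(Δv / v_e) = exp(2790 / 3126.2) = exp(0.8925) = 2.4411.
m_f = 7,450 / 2.4411 = 3,051.9 kg, so propellant = m₀ − m_f = 7,450 − 3,051.9 = 4,398.1 kg.

propellant mass ≈ 4400 kg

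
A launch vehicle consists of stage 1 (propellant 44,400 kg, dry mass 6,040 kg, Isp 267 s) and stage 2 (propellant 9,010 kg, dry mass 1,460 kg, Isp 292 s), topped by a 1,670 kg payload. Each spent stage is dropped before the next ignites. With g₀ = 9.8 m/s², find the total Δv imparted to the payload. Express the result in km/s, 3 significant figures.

Δv ≈ 7.11 km/s

Ignition mass of stage 1 = 44,400+6,040 + 9,010+1,460 + 1,670 = 62,580 kg.
Stage 1: m₀ = 62,580 kg, m_f = 62,580 − 44,400 = 18,180 kg; Δv = 267×9.8×ln(3.442) = 2616.6×1.2361 ≈ 3234 m/s.
Stage 2: m₀ = 12,140 kg, m_f = 12,140 − 9,010 = 3,130 kg; Δv = 292×9.8×ln(3.879) = 2861.6×1.3555 ≈ 3879 m/s.
Total Δv = 3234 + 3879 = 7113 m/s.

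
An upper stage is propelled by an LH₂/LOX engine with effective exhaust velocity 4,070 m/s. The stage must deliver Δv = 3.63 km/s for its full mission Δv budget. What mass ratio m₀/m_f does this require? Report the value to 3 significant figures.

Using Δv = v_e ln(m₀/m_f): m₀/m_f = exp(Δv / v_e) = exp(3630 / 4070.0) = exp(0.8919) = 2.4397.

mass ratio ≈ 2.44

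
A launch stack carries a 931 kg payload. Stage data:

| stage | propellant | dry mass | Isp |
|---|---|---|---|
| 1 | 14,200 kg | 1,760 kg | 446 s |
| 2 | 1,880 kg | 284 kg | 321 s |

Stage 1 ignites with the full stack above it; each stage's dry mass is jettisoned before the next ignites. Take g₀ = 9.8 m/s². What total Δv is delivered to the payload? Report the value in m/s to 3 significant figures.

Δv ≈ 8920 m/s

Ignition mass of stage 1 = 14,200+1,760 + 1,880+284 + 931 = 19,055 kg.
Stage 1: m₀ = 19,055 kg, m_f = 19,055 − 14,200 = 4,855 kg; Δv = 446×9.8×ln(3.925) = 4370.8×1.3673 ≈ 5976 m/s.
Stage 2: m₀ = 3,095 kg, m_f = 3,095 − 1,880 = 1,215 kg; Δv = 321×9.8×ln(2.547) = 3145.8×0.9350 ≈ 2941 m/s.
Total Δv = 5976 + 2941 = 8917 m/s.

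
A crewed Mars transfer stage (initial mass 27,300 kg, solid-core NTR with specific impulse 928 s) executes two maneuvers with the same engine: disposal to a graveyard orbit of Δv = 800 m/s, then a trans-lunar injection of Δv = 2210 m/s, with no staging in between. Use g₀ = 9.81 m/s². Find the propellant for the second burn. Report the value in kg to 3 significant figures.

propellant for the second burn ≈ 5390 kg

v_e = Isp · g₀ = 928 × 9.81 = 9103.7 m/s.
After the first burn: m = 27300 × exp(−800/9103.7) = 27300 × 0.91587 = 25,003.3 kg.
After the second burn: m = 25,003.3 × exp(−2210/9103.7) = 25,003.3 × 0.78446 = 19,614.1 kg.
Second-burn propellant = 25,003.3 − 19,614.1 = 5,389.2 kg.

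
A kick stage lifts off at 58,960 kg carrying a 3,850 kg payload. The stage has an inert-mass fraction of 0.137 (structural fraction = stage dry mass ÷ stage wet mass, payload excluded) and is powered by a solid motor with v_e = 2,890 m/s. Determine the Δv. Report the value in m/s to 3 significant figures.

Stage wet mass = m₀ − payload = 58,960 − 3,850 = 55,110 kg.
Stage dry mass = ε × stage wet mass = 0.137 × 55,110 = 7,550.07 kg.
Burnout mass m_f = stage dry + payload = 7,550.07 + 3,850 = 11,400.07 kg.
Using Δv = v_e ln(m₀/m_f): Δv = v_e · ln(58,960/11,400.07) = 2890.0 × ln(5.172) = 2890.0 × 1.6432 ≈ 4749 m/s.

Δv ≈ 4750 m/s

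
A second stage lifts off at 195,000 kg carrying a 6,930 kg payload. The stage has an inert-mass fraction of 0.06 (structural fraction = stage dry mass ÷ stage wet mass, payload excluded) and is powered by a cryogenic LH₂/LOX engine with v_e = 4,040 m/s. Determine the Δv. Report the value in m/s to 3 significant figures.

Δv ≈ 9580 m/s

Stage wet mass = m₀ − payload = 195,000 − 6,930 = 188,070 kg.
Stage dry mass = ε × stage wet mass = 0.06 × 188,070 = 11,284.2 kg.
Burnout mass m_f = stage dry + payload = 11,284.2 + 6,930 = 18,214.2 kg.
From the ideal rocket equation, Δv = v_e · ln(195,000/18,214.2) = 4040.0 × ln(10.71) = 4040.0 × 2.3708 ≈ 9578 m/s.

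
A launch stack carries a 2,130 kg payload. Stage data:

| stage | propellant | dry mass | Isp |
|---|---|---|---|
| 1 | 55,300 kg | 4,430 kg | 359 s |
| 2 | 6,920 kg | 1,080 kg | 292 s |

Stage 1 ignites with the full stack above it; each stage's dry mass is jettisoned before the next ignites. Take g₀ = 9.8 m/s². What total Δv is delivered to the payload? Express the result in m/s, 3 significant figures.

Δv ≈ 8810 m/s

Ignition mass of stage 1 = 55,300+4,430 + 6,920+1,080 + 2,130 = 69,860 kg.
Stage 1: m₀ = 69,860 kg, m_f = 69,860 − 55,300 = 14,560 kg; Δv = 359×9.8×ln(4.798) = 3518.2×1.5682 ≈ 5517 m/s.
Stage 2: m₀ = 10,130 kg, m_f = 10,130 − 6,920 = 3,210 kg; Δv = 292×9.8×ln(3.156) = 2861.6×1.1492 ≈ 3289 m/s.
Total Δv = 5517 + 3289 = 8806 m/s.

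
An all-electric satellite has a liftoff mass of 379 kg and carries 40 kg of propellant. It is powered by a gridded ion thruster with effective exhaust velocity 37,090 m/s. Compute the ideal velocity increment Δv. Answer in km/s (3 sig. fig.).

m_f = m₀ − m_prop = 379 − 40 = 339 kg.
By the Tsiolkovsky rocket equation, Δv = v_e · ln(m₀/m_f) = 37090.0 × ln(1.118) = 37090.0 × 0.1115 ≈ 4136.9 m/s.

Δv ≈ 4.14 km/s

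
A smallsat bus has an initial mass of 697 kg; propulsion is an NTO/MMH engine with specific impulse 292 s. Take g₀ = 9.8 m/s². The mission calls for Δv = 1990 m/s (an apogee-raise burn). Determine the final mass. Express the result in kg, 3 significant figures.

v_e = Isp · g₀ = 292 × 9.8 = 2861.6 m/s.
m₀/m_f = exp(Δv / v_e) = exp(1990 / 2861.6) = exp(0.6954) = 2.0045.
m_f = m₀ / 2.0045 = 697 / 2.0045 = 347.718 kg.

final mass ≈ 348 kg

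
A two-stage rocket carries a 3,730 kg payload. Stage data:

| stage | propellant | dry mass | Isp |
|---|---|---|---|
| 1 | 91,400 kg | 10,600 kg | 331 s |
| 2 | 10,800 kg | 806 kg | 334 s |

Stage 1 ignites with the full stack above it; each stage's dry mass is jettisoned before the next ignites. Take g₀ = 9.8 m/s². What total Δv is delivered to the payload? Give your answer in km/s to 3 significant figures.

Ignition mass of stage 1 = 91,400+10,600 + 10,800+806 + 3,730 = 117,336 kg.
Stage 1: m₀ = 117,336 kg, m_f = 117,336 − 91,400 = 25,936 kg; Δv = 331×9.8×ln(4.524) = 3243.8×1.5094 ≈ 4896 m/s.
Stage 2: m₀ = 15,336 kg, m_f = 15,336 − 10,800 = 4,536 kg; Δv = 334×9.8×ln(3.381) = 3273.2×1.2182 ≈ 3987 m/s.
Total Δv = 4896 + 3987 = 8883 m/s.

Δv ≈ 8.88 km/s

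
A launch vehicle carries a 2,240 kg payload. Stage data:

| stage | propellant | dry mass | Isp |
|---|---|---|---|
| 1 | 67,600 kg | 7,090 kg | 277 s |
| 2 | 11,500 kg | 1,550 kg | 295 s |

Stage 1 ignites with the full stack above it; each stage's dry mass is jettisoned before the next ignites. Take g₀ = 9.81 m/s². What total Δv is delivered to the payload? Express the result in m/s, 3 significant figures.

Ignition mass of stage 1 = 67,600+7,090 + 11,500+1,550 + 2,240 = 89,980 kg.
Stage 1: m₀ = 89,980 kg, m_f = 89,980 − 67,600 = 22,380 kg; Δv = 277×9.81×ln(4.021) = 2717.4×1.3914 ≈ 3781 m/s.
Stage 2: m₀ = 15,290 kg, m_f = 15,290 − 11,500 = 3,790 kg; Δv = 295×9.81×ln(4.034) = 2894.0×1.3948 ≈ 4037 m/s.
Total Δv = 3781 + 4037 = 7818 m/s.

Δv ≈ 7820 m/s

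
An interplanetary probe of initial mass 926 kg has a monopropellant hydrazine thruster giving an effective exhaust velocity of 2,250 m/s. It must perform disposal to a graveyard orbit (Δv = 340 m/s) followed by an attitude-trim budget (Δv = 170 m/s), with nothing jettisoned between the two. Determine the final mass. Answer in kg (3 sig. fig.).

After the first burn: m = 926 × exp(−340/2250.0) = 926 × 0.85975 = 796.129 kg.
After the second burn: m = 796.129 × exp(−170/2250.0) = 796.129 × 0.92723 = 738.195 kg.

final mass ≈ 738 kg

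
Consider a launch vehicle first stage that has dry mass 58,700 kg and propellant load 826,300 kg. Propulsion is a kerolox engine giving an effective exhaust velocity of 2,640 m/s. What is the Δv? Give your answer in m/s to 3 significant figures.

Δv ≈ 7160 m/s

m₀ = m_dry + m_prop = 58,700 + 826,300 = 885,000 kg.
From the ideal rocket equation, Δv = v_e · ln(m₀/m_f) = 2640.0 × ln(15.08) = 2640.0 × 2.7131 ≈ 7162.7 m/s.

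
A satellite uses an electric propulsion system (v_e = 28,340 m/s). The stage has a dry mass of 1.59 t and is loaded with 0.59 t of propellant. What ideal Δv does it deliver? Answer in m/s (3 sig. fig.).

m₀ = m_dry + m_prop = 1.59 + 0.59 = 2.18 t.
Using Δv = v_e ln(m₀/m_f): Δv = v_e · ln(m₀/m_f) = 28340.0 × ln(1.371) = 28340.0 × 0.3156 ≈ 8943.8 m/s.

Δv ≈ 8940 m/s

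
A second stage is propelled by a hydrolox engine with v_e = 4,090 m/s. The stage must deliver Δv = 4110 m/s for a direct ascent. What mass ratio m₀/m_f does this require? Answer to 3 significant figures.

From the ideal rocket equation, m₀/m_f = exp(Δv / v_e) = exp(4110 / 4090.0) = exp(1.0049) = 2.7316.

mass ratio ≈ 2.73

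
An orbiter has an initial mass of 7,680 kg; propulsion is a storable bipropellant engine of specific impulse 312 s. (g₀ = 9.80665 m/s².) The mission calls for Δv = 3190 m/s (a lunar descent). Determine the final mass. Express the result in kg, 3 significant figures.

final mass ≈ 2710 kg

v_e = Isp · g₀ = 312 × 9.80665 = 3059.7 m/s.
Rocket equation: m₀/m_f = exp(Δv / v_e) = exp(3190 / 3059.7) = exp(1.0426) = 2.8366.
m_f = m₀ / 2.8366 = 7,680 / 2.8366 = 2,707.47 kg.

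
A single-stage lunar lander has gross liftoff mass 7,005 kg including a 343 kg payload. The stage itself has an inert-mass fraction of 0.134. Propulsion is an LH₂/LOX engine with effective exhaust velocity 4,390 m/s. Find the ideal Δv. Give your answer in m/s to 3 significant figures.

Stage wet mass = m₀ − payload = 7,005 − 343 = 6,662 kg.
Stage dry mass = ε × stage wet mass = 0.134 × 6,662 = 892.708 kg.
Burnout mass m_f = stage dry + payload = 892.708 + 343 = 1,235.708 kg.
Δv = v_e · ln(7,005/1,235.708) = 4390.0 × ln(5.669) = 4390.0 × 1.7350 ≈ 7617 m/s.

Δv ≈ 7620 m/s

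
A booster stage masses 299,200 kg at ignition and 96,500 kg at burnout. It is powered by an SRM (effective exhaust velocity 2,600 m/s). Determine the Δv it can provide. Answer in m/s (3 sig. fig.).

Δv = v_e · ln(m₀/m_f) = 2600.0 × ln(3.101) = 2600.0 × 1.1316 ≈ 2942.1 m/s.

Δv ≈ 2940 m/s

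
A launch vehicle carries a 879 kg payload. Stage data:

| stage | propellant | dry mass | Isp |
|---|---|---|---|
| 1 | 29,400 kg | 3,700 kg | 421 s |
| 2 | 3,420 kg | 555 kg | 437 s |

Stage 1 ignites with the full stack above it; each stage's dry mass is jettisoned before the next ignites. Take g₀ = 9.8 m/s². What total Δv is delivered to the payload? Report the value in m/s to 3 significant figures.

Δv ≈ 11400 m/s

Ignition mass of stage 1 = 29,400+3,700 + 3,420+555 + 879 = 37,954 kg.
Stage 1: m₀ = 37,954 kg, m_f = 37,954 − 29,400 = 8,554 kg; Δv = 421×9.8×ln(4.437) = 4125.8×1.4900 ≈ 6147 m/s.
Stage 2: m₀ = 4,854 kg, m_f = 4,854 − 3,420 = 1,434 kg; Δv = 437×9.8×ln(3.385) = 4282.6×1.2193 ≈ 5222 m/s.
Total Δv = 6147 + 5222 = 11369 m/s.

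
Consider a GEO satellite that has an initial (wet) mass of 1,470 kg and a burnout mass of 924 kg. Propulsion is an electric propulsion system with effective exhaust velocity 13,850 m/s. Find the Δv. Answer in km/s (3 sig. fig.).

From the ideal rocket equation, Δv = v_e · ln(m₀/m_f) = 13850.0 × ln(1.591) = 13850.0 × 0.4643 ≈ 6430.6 m/s.

Δv ≈ 6.43 km/s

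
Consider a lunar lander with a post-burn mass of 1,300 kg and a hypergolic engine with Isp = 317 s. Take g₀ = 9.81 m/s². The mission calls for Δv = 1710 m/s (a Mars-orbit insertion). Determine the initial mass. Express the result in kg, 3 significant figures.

v_e = Isp · g₀ = 317 × 9.81 = 3109.8 m/s.
Rocket equation: m₀/m_f = exp(Δv / v_e) = exp(1710 / 3109.8) = exp(0.5499) = 1.7330.
m₀ = m_f × 1.7330 = 1,300 × 1.7330 = 2,252.9 kg.

initial mass ≈ 2250 kg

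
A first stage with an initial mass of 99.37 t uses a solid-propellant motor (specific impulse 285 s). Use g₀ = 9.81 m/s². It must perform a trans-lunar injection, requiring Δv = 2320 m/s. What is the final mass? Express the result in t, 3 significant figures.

v_e = Isp · g₀ = 285 × 9.81 = 2795.9 m/s.
By the Tsiolkovsky rocket equation, m₀/m_f = exp(Δv / v_e) = exp(2320 / 2795.9) = exp(0.8298) = 2.2929.
m_f = m₀ / 2.2929 = 99.37 / 2.2929 = 43.3381 t.

final mass ≈ 43.3 t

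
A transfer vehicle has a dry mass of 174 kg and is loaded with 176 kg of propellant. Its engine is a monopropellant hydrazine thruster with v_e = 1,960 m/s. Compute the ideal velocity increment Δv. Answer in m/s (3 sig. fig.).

m₀ = m_dry + m_prop = 174 + 176 = 350 kg.
Using Δv = v_e ln(m₀/m_f): Δv = v_e · ln(m₀/m_f) = 1960.0 × ln(2.011) = 1960.0 × 0.6989 ≈ 1369.8 m/s.

Δv ≈ 1370 m/s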